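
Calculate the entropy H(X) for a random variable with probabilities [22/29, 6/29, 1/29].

H(X) = -Σ p(x) log₂ p(x)
  -22/29 × log₂(22/29) = 0.3023
  -6/29 × log₂(6/29) = 0.4703
  -1/29 × log₂(1/29) = 0.1675
H(X) = 0.9401 bits


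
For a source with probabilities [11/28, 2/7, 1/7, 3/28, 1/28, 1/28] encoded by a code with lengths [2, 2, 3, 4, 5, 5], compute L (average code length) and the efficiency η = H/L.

Average length L = Σ p_i × l_i = 2.5714 bits
Entropy H = 2.1356 bits
Efficiency η = H/L × 100% = 83.05%


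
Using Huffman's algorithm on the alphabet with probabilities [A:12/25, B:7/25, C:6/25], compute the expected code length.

Huffman tree construction:
Combine smallest probabilities repeatedly
Resulting codes:
  A: 0 (length 1)
  B: 11 (length 2)
  C: 10 (length 2)
Average length = Σ p(s) × length(s) = 1.5200 bits


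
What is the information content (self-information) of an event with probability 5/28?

Information content I(x) = -log₂(p(x))
I = -log₂(5/28) = -log₂(0.1786)
I = 2.4854 bits


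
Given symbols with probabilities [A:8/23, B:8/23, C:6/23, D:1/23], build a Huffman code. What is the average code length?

Huffman tree construction:
Combine smallest probabilities repeatedly
Resulting codes:
  A: 11 (length 2)
  B: 0 (length 1)
  C: 101 (length 3)
  D: 100 (length 3)
Average length = Σ p(s) × length(s) = 1.9565 bits


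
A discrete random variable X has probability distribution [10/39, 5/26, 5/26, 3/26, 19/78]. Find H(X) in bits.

H(X) = -Σ p(x) log₂ p(x)
  -10/39 × log₂(10/39) = 0.5035
  -5/26 × log₂(5/26) = 0.4574
  -5/26 × log₂(5/26) = 0.4574
  -3/26 × log₂(3/26) = 0.3595
  -19/78 × log₂(19/78) = 0.4963
H(X) = 2.2741 bits


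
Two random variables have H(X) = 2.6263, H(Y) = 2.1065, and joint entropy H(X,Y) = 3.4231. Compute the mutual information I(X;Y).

I(X;Y) = H(X) + H(Y) - H(X,Y)
I(X;Y) = 2.6263 + 2.1065 - 3.4231 = 1.3097 bits


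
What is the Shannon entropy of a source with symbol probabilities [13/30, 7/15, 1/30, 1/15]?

H(X) = -Σ p(x) log₂ p(x)
  -13/30 × log₂(13/30) = 0.5228
  -7/15 × log₂(7/15) = 0.5131
  -1/30 × log₂(1/30) = 0.1636
  -1/15 × log₂(1/15) = 0.2605
H(X) = 1.4599 bits


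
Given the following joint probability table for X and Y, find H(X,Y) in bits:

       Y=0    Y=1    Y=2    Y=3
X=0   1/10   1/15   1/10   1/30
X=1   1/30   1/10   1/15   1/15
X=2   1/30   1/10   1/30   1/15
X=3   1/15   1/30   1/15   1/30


H(X,Y) = -Σ p(x,y) log₂ p(x,y)
  p(0,0)=1/10: -0.1000 × log₂(0.1000) = 0.3322
  p(0,1)=1/15: -0.0667 × log₂(0.0667) = 0.2605
  p(0,2)=1/10: -0.1000 × log₂(0.1000) = 0.3322
  p(0,3)=1/30: -0.0333 × log₂(0.0333) = 0.1636
  p(1,0)=1/30: -0.0333 × log₂(0.0333) = 0.1636
  p(1,1)=1/10: -0.1000 × log₂(0.1000) = 0.3322
  p(1,2)=1/15: -0.0667 × log₂(0.0667) = 0.2605
  p(1,3)=1/15: -0.0667 × log₂(0.0667) = 0.2605
  p(2,0)=1/30: -0.0333 × log₂(0.0333) = 0.1636
  p(2,1)=1/10: -0.1000 × log₂(0.1000) = 0.3322
  p(2,2)=1/30: -0.0333 × log₂(0.0333) = 0.1636
  p(2,3)=1/15: -0.0667 × log₂(0.0667) = 0.2605
  p(3,0)=1/15: -0.0667 × log₂(0.0667) = 0.2605
  p(3,1)=1/30: -0.0333 × log₂(0.0333) = 0.1636
  p(3,2)=1/15: -0.0667 × log₂(0.0667) = 0.2605
  p(3,3)=1/30: -0.0333 × log₂(0.0333) = 0.1636
H(X,Y) = 3.8729 bits


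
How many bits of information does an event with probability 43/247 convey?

Information content I(x) = -log₂(p(x))
I = -log₂(43/247) = -log₂(0.1741)
I = 2.5221 bits


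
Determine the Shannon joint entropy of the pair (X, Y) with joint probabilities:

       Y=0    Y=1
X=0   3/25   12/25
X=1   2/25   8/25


H(X,Y) = -Σ p(x,y) log₂ p(x,y)
  p(0,0)=3/25: -0.1200 × log₂(0.1200) = 0.3671
  p(0,1)=12/25: -0.4800 × log₂(0.4800) = 0.5083
  p(1,0)=2/25: -0.0800 × log₂(0.0800) = 0.2915
  p(1,1)=8/25: -0.3200 × log₂(0.3200) = 0.5260
H(X,Y) = 1.6929 bits


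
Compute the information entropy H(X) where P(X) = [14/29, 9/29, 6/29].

H(X) = -Σ p(x) log₂ p(x)
  -14/29 × log₂(14/29) = 0.5072
  -9/29 × log₂(9/29) = 0.5239
  -6/29 × log₂(6/29) = 0.4703
H(X) = 1.5014 bits


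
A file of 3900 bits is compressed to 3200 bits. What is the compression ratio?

Compression ratio = Original / Compressed
= 3900 / 3200 = 1.22:1


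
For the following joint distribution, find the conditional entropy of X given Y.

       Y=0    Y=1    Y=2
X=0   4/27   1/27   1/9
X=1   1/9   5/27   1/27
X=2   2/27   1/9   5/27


H(X|Y) = Σ_y p(y) H(X|Y=y)
  p(Y=0) = 1/3, H(X|Y=0) = 1.5305
  p(Y=1) = 1/3, H(X|Y=1) = 1.3516
  p(Y=2) = 1/3, H(X|Y=2) = 1.3516
H(X|Y) = 0.3333×1.5305 + 0.3333×1.3516 + 0.3333×1.3516 = 1.4113 bits


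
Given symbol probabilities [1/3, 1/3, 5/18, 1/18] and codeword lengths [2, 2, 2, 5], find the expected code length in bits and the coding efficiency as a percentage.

Average length L = Σ p_i × l_i = 2.1667 bits
Entropy H = 1.8016 bits
Efficiency η = H/L × 100% = 83.15%


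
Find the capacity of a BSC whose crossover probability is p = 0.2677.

For BSC with error probability p:
C = 1 - H(p) where H(p) is binary entropy
H(0.2677) = -0.2677 × log₂(0.2677) - 0.7323 × log₂(0.7323)
H(p) = 0.8381
C = 1 - 0.8381 = 0.1619 bits/use


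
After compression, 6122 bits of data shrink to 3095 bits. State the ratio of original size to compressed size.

Compression ratio = Original / Compressed
= 6122 / 3095 = 1.98:1


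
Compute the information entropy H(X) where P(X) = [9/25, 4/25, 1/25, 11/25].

H(X) = -Σ p(x) log₂ p(x)
  -9/25 × log₂(9/25) = 0.5306
  -4/25 × log₂(4/25) = 0.4230
  -1/25 × log₂(1/25) = 0.1858
  -11/25 × log₂(11/25) = 0.5211
H(X) = 1.6605 bits


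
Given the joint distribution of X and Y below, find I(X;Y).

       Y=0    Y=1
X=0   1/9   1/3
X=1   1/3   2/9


H(X) = 0.9911, H(Y) = 0.9911, H(X,Y) = 1.8911
I(X;Y) = H(X) + H(Y) - H(X,Y) = 0.0911 bits


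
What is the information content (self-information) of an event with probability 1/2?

Information content I(x) = -log₂(p(x))
I = -log₂(1/2) = -log₂(0.5000)
I = 1.0000 bits


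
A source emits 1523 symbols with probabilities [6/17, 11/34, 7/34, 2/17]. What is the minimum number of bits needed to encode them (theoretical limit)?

Entropy H = 1.8897 bits/symbol
Minimum bits = H × n = 1.8897 × 1523
= 2877.98 bits


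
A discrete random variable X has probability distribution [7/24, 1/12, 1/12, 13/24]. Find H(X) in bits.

H(X) = -Σ p(x) log₂ p(x)
  -7/24 × log₂(7/24) = 0.5185
  -1/12 × log₂(1/12) = 0.2987
  -1/12 × log₂(1/12) = 0.2987
  -13/24 × log₂(13/24) = 0.4791
H(X) = 1.5951 bits


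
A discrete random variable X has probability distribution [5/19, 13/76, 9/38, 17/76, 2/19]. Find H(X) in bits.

H(X) = -Σ p(x) log₂ p(x)
  -5/19 × log₂(5/19) = 0.5068
  -13/76 × log₂(13/76) = 0.4358
  -9/38 × log₂(9/38) = 0.4922
  -17/76 × log₂(17/76) = 0.4833
  -2/19 × log₂(2/19) = 0.3419
H(X) = 2.2599 bits


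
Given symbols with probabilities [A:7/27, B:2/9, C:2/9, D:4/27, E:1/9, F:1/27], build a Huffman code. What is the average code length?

Huffman tree construction:
Combine smallest probabilities repeatedly
Resulting codes:
  A: 10 (length 2)
  B: 00 (length 2)
  C: 01 (length 2)
  D: 110 (length 3)
  E: 1111 (length 4)
  F: 1110 (length 4)
Average length = Σ p(s) × length(s) = 2.4444 bits


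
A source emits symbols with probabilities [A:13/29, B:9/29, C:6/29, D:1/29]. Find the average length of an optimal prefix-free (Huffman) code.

Huffman tree construction:
Combine smallest probabilities repeatedly
Resulting codes:
  A: 0 (length 1)
  B: 11 (length 2)
  C: 101 (length 3)
  D: 100 (length 3)
Average length = Σ p(s) × length(s) = 1.7931 bits


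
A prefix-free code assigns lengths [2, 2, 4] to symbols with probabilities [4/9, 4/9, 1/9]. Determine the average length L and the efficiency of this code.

Average length L = Σ p_i × l_i = 2.2222 bits
Entropy H = 1.3921 bits
Efficiency η = H/L × 100% = 62.65%


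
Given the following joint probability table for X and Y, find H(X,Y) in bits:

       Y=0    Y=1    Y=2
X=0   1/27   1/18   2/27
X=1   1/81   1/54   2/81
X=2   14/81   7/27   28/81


H(X,Y) = -Σ p(x,y) log₂ p(x,y)
  p(0,0)=1/27: -0.0370 × log₂(0.0370) = 0.1761
  p(0,1)=1/18: -0.0556 × log₂(0.0556) = 0.2317
  p(0,2)=2/27: -0.0741 × log₂(0.0741) = 0.2781
  p(1,0)=1/81: -0.0123 × log₂(0.0123) = 0.0783
  p(1,1)=1/54: -0.0185 × log₂(0.0185) = 0.1066
  p(1,2)=2/81: -0.0247 × log₂(0.0247) = 0.1318
  p(2,0)=14/81: -0.1728 × log₂(0.1728) = 0.4377
  p(2,1)=7/27: -0.2593 × log₂(0.2593) = 0.5049
  p(2,2)=28/81: -0.3457 × log₂(0.3457) = 0.5298
H(X,Y) = 2.4750 bits


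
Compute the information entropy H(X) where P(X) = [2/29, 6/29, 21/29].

H(X) = -Σ p(x) log₂ p(x)
  -2/29 × log₂(2/29) = 0.2661
  -6/29 × log₂(6/29) = 0.4703
  -21/29 × log₂(21/29) = 0.3372
H(X) = 1.0736 bits


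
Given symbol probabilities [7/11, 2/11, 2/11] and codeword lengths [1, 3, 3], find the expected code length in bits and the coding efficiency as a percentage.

Average length L = Σ p_i × l_i = 1.7273 bits
Entropy H = 1.3093 bits
Efficiency η = H/L × 100% = 75.80%


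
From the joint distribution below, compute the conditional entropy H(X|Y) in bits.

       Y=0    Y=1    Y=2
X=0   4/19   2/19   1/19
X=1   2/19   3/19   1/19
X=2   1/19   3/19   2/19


H(X|Y) = Σ_y p(y) H(X|Y=y)
  p(Y=0) = 7/19, H(X|Y=0) = 1.3788
  p(Y=1) = 8/19, H(X|Y=1) = 1.5613
  p(Y=2) = 4/19, H(X|Y=2) = 1.5000
H(X|Y) = 0.3684×1.3788 + 0.4211×1.5613 + 0.2105×1.5000 = 1.4811 bits


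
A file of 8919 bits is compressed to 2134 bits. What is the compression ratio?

Compression ratio = Original / Compressed
= 8919 / 2134 = 4.18:1


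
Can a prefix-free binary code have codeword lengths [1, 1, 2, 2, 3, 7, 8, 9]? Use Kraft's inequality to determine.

Kraft inequality: Σ 2^(-l_i) ≤ 1 for prefix-free code
Calculating: 2^(-1) + 2^(-1) + 2^(-2) + 2^(-2) + 2^(-3) + 2^(-7) + 2^(-8) + 2^(-9)
= 0.5 + 0.5 + 0.25 + 0.25 + 0.125 + 0.0078125 + 0.00390625 + 0.001953125
= 1.6387
Since 1.6387 > 1, prefix-free code does not exist


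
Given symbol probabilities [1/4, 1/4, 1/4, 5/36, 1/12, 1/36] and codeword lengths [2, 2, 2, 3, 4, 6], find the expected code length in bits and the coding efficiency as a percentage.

Average length L = Σ p_i × l_i = 2.4167 bits
Entropy H = 2.3379 bits
Efficiency η = H/L × 100% = 96.74%


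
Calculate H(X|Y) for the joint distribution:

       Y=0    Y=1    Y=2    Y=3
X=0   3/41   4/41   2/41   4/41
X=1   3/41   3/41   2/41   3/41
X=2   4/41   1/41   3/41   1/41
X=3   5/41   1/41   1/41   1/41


H(X|Y) = Σ_y p(y) H(X|Y=y)
  p(Y=0) = 15/41, H(X|Y=0) = 1.9656
  p(Y=1) = 9/41, H(X|Y=1) = 1.7527
  p(Y=2) = 8/41, H(X|Y=2) = 1.9056
  p(Y=3) = 9/41, H(X|Y=3) = 1.7527
H(X|Y) = 0.3659×1.9656 + 0.2195×1.7527 + 0.1951×1.9056 + 0.2195×1.7527 = 1.8604 bits


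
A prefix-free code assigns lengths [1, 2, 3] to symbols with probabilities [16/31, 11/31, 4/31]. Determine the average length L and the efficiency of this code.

Average length L = Σ p_i × l_i = 1.6129 bits
Entropy H = 1.4041 bits
Efficiency η = H/L × 100% = 87.05%


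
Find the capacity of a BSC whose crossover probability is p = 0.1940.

For BSC with error probability p:
C = 1 - H(p) where H(p) is binary entropy
H(0.1940) = -0.1940 × log₂(0.1940) - 0.8060 × log₂(0.8060)
H(p) = 0.7098
C = 1 - 0.7098 = 0.2902 bits/use


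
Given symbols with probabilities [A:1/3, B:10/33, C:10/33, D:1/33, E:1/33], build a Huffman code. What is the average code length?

Huffman tree construction:
Combine smallest probabilities repeatedly
Resulting codes:
  A: 11 (length 2)
  B: 01 (length 2)
  C: 10 (length 2)
  D: 000 (length 3)
  E: 001 (length 3)
Average length = Σ p(s) × length(s) = 2.0606 bits


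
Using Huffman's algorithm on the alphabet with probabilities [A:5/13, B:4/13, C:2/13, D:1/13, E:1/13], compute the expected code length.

Huffman tree construction:
Combine smallest probabilities repeatedly
Resulting codes:
  A: 0 (length 1)
  B: 10 (length 2)
  C: 110 (length 3)
  D: 1110 (length 4)
  E: 1111 (length 4)
Average length = Σ p(s) × length(s) = 2.0769 bits


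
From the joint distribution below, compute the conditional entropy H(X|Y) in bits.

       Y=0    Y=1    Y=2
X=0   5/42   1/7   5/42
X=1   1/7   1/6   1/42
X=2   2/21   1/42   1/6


H(X|Y) = Σ_y p(y) H(X|Y=y)
  p(Y=0) = 5/14, H(X|Y=0) = 1.5656
  p(Y=1) = 1/3, H(X|Y=1) = 1.2958
  p(Y=2) = 13/42, H(X|Y=2) = 1.2957
H(X|Y) = 0.3571×1.5656 + 0.3333×1.2958 + 0.3095×1.2957 = 1.3921 bits


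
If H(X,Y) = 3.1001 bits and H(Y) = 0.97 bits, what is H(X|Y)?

Chain rule: H(X,Y) = H(X|Y) + H(Y)
H(X|Y) = H(X,Y) - H(Y) = 3.1001 - 0.97 = 2.1301 bits


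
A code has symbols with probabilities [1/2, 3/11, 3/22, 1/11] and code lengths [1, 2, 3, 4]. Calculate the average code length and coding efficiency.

Average length L = Σ p_i × l_i = 1.8182 bits
Entropy H = 1.7177 bits
Efficiency η = H/L × 100% = 94.47%


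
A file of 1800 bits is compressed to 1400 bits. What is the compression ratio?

Compression ratio = Original / Compressed
= 1800 / 1400 = 1.29:1


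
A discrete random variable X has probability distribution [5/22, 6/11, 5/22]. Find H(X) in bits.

H(X) = -Σ p(x) log₂ p(x)
  -5/22 × log₂(5/22) = 0.4858
  -6/11 × log₂(6/11) = 0.4770
  -5/22 × log₂(5/22) = 0.4858
H(X) = 1.4486 bits


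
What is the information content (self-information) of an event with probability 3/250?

Information content I(x) = -log₂(p(x))
I = -log₂(3/250) = -log₂(0.0120)
I = 6.3808 bits


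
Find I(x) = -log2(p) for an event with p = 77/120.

Information content I(x) = -log₂(p(x))
I = -log₂(77/120) = -log₂(0.6417)
I = 0.6401 bits


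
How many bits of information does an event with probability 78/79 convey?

Information content I(x) = -log₂(p(x))
I = -log₂(78/79) = -log₂(0.9873)
I = 0.0184 bits


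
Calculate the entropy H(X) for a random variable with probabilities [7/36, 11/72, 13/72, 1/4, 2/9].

H(X) = -Σ p(x) log₂ p(x)
  -7/36 × log₂(7/36) = 0.4594
  -11/72 × log₂(11/72) = 0.4141
  -13/72 × log₂(13/72) = 0.4459
  -1/4 × log₂(1/4) = 0.5000
  -2/9 × log₂(2/9) = 0.4822
H(X) = 2.3016 bits


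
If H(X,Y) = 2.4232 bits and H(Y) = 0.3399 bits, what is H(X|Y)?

Chain rule: H(X,Y) = H(X|Y) + H(Y)
H(X|Y) = H(X,Y) - H(Y) = 2.4232 - 0.3399 = 2.0833 bits


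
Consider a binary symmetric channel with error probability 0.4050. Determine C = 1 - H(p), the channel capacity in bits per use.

For BSC with error probability p:
C = 1 - H(p) where H(p) is binary entropy
H(0.4050) = -0.4050 × log₂(0.4050) - 0.5950 × log₂(0.5950)
H(p) = 0.9738
C = 1 - 0.9738 = 0.0262 bits/use


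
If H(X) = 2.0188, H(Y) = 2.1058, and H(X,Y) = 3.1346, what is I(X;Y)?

I(X;Y) = H(X) + H(Y) - H(X,Y)
I(X;Y) = 2.0188 + 2.1058 - 3.1346 = 0.99 bits


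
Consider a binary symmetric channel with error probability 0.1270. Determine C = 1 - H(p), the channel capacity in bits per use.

For BSC with error probability p:
C = 1 - H(p) where H(p) is binary entropy
H(0.1270) = -0.1270 × log₂(0.1270) - 0.8730 × log₂(0.8730)
H(p) = 0.5492
C = 1 - 0.5492 = 0.4508 bits/use


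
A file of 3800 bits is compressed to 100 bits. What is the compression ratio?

Compression ratio = Original / Compressed
= 3800 / 100 = 38.00:1


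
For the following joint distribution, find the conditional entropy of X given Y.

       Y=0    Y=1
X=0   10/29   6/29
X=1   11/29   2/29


H(X|Y) = Σ_y p(y) H(X|Y=y)
  p(Y=0) = 21/29, H(X|Y=0) = 0.9984
  p(Y=1) = 8/29, H(X|Y=1) = 0.8113
H(X|Y) = 0.7241×0.9984 + 0.2759×0.8113 = 0.9468 bits


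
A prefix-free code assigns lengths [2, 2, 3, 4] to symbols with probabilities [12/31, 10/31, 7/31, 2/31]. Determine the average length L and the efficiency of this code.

Average length L = Σ p_i × l_i = 2.3548 bits
Entropy H = 1.7964 bits
Efficiency η = H/L × 100% = 76.29%


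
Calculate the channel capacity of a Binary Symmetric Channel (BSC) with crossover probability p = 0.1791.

For BSC with error probability p:
C = 1 - H(p) where H(p) is binary entropy
H(0.1791) = -0.1791 × log₂(0.1791) - 0.8209 × log₂(0.8209)
H(p) = 0.6781
C = 1 - 0.6781 = 0.3219 bits/use


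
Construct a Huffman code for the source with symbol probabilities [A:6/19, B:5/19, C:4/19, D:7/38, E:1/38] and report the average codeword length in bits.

Huffman tree construction:
Combine smallest probabilities repeatedly
Resulting codes:
  A: 11 (length 2)
  B: 10 (length 2)
  C: 00 (length 2)
  D: 011 (length 3)
  E: 010 (length 3)
Average length = Σ p(s) × length(s) = 2.2105 bits


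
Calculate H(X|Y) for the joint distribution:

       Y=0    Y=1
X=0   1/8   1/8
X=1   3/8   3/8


H(X|Y) = Σ_y p(y) H(X|Y=y)
  p(Y=0) = 1/2, H(X|Y=0) = 0.8113
  p(Y=1) = 1/2, H(X|Y=1) = 0.8113
H(X|Y) = 0.5000×0.8113 + 0.5000×0.8113 = 0.8113 bits


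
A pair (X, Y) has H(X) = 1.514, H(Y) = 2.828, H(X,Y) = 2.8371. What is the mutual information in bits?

I(X;Y) = H(X) + H(Y) - H(X,Y)
I(X;Y) = 1.514 + 2.828 - 2.8371 = 1.5049 bits


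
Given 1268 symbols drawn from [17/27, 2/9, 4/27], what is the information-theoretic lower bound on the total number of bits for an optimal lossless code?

Entropy H = 1.3106 bits/symbol
Minimum bits = H × n = 1.3106 × 1268
= 1661.80 bits


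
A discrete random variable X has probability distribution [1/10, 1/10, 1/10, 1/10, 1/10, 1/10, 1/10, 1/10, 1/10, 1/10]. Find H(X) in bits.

H(X) = -Σ p(x) log₂ p(x)
  -1/10 × log₂(1/10) = 0.3322
  -1/10 × log₂(1/10) = 0.3322
  -1/10 × log₂(1/10) = 0.3322
  -1/10 × log₂(1/10) = 0.3322
  -1/10 × log₂(1/10) = 0.3322
  -1/10 × log₂(1/10) = 0.3322
  -1/10 × log₂(1/10) = 0.3322
  -1/10 × log₂(1/10) = 0.3322
  -1/10 × log₂(1/10) = 0.3322
  -1/10 × log₂(1/10) = 0.3322
H(X) = 3.3219 bits


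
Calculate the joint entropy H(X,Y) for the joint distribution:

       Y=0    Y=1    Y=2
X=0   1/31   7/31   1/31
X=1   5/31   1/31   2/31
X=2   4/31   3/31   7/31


H(X,Y) = -Σ p(x,y) log₂ p(x,y)
  p(0,0)=1/31: -0.0323 × log₂(0.0323) = 0.1598
  p(0,1)=7/31: -0.2258 × log₂(0.2258) = 0.4848
  p(0,2)=1/31: -0.0323 × log₂(0.0323) = 0.1598
  p(1,0)=5/31: -0.1613 × log₂(0.1613) = 0.4246
  p(1,1)=1/31: -0.0323 × log₂(0.0323) = 0.1598
  p(1,2)=2/31: -0.0645 × log₂(0.0645) = 0.2551
  p(2,0)=4/31: -0.1290 × log₂(0.1290) = 0.3812
  p(2,1)=3/31: -0.0968 × log₂(0.0968) = 0.3261
  p(2,2)=7/31: -0.2258 × log₂(0.2258) = 0.4848
H(X,Y) = 2.8359 bits


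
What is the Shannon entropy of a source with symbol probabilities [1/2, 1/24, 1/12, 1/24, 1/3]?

H(X) = -Σ p(x) log₂ p(x)
  -1/2 × log₂(1/2) = 0.5000
  -1/24 × log₂(1/24) = 0.1910
  -1/12 × log₂(1/12) = 0.2987
  -1/24 × log₂(1/24) = 0.1910
  -1/3 × log₂(1/3) = 0.5283
H(X) = 1.7091 bits


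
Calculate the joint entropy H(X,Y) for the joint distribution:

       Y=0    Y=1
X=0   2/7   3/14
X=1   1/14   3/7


H(X,Y) = -Σ p(x,y) log₂ p(x,y)
  p(0,0)=2/7: -0.2857 × log₂(0.2857) = 0.5164
  p(0,1)=3/14: -0.2143 × log₂(0.2143) = 0.4762
  p(1,0)=1/14: -0.0714 × log₂(0.0714) = 0.2720
  p(1,1)=3/7: -0.4286 × log₂(0.4286) = 0.5239
H(X,Y) = 1.7885 bits


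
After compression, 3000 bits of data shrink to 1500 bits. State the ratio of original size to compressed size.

Compression ratio = Original / Compressed
= 3000 / 1500 = 2.00:1


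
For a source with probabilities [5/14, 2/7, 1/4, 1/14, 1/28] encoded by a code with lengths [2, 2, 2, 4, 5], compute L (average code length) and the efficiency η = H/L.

Average length L = Σ p_i × l_i = 2.2500 bits
Entropy H = 1.9905 bits
Efficiency η = H/L × 100% = 88.47%


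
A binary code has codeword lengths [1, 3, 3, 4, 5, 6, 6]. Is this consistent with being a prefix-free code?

Kraft inequality: Σ 2^(-l_i) ≤ 1 for prefix-free code
Calculating: 2^(-1) + 2^(-3) + 2^(-3) + 2^(-4) + 2^(-5) + 2^(-6) + 2^(-6)
= 0.5 + 0.125 + 0.125 + 0.0625 + 0.03125 + 0.015625 + 0.015625
= 0.8750
Since 0.8750 ≤ 1, prefix-free code exists


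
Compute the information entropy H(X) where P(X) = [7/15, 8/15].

H(X) = -Σ p(x) log₂ p(x)
  -7/15 × log₂(7/15) = 0.5131
  -8/15 × log₂(8/15) = 0.4837
H(X) = 0.9968 bits


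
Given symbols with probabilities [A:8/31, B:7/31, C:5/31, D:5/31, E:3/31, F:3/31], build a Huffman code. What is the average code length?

Huffman tree construction:
Combine smallest probabilities repeatedly
Resulting codes:
  A: 10 (length 2)
  B: 01 (length 2)
  C: 110 (length 3)
  D: 111 (length 3)
  E: 000 (length 3)
  F: 001 (length 3)
Average length = Σ p(s) × length(s) = 2.5161 bits


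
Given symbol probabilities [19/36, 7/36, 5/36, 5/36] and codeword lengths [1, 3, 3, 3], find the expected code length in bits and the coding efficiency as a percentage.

Average length L = Σ p_i × l_i = 1.9444 bits
Entropy H = 1.7371 bits
Efficiency η = H/L × 100% = 89.34%


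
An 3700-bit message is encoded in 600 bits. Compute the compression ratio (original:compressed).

Compression ratio = Original / Compressed
= 3700 / 600 = 6.17:1


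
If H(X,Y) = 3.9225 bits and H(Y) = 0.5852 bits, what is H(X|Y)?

Chain rule: H(X,Y) = H(X|Y) + H(Y)
H(X|Y) = H(X,Y) - H(Y) = 3.9225 - 0.5852 = 3.3373 bits


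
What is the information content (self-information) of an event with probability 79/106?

Information content I(x) = -log₂(p(x))
I = -log₂(79/106) = -log₂(0.7453)
I = 0.4241 bits


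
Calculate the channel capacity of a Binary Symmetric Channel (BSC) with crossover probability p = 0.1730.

For BSC with error probability p:
C = 1 - H(p) where H(p) is binary entropy
H(0.1730) = -0.1730 × log₂(0.1730) - 0.8270 × log₂(0.8270)
H(p) = 0.6645
C = 1 - 0.6645 = 0.3355 bits/use


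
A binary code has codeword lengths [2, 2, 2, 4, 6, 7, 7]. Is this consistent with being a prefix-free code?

Kraft inequality: Σ 2^(-l_i) ≤ 1 for prefix-free code
Calculating: 2^(-2) + 2^(-2) + 2^(-2) + 2^(-4) + 2^(-6) + 2^(-7) + 2^(-7)
= 0.25 + 0.25 + 0.25 + 0.0625 + 0.015625 + 0.0078125 + 0.0078125
= 0.8438
Since 0.8438 ≤ 1, prefix-free code exists


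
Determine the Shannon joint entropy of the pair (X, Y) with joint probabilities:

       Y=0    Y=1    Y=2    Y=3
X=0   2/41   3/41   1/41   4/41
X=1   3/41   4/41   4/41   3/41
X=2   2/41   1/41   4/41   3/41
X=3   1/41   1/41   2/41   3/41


H(X,Y) = -Σ p(x,y) log₂ p(x,y)
  p(0,0)=2/41: -0.0488 × log₂(0.0488) = 0.2126
  p(0,1)=3/41: -0.0732 × log₂(0.0732) = 0.2760
  p(0,2)=1/41: -0.0244 × log₂(0.0244) = 0.1307
  p(0,3)=4/41: -0.0976 × log₂(0.0976) = 0.3276
  p(1,0)=3/41: -0.0732 × log₂(0.0732) = 0.2760
  p(1,1)=4/41: -0.0976 × log₂(0.0976) = 0.3276
  p(1,2)=4/41: -0.0976 × log₂(0.0976) = 0.3276
  p(1,3)=3/41: -0.0732 × log₂(0.0732) = 0.2760
  p(2,0)=2/41: -0.0488 × log₂(0.0488) = 0.2126
  p(2,1)=1/41: -0.0244 × log₂(0.0244) = 0.1307
  p(2,2)=4/41: -0.0976 × log₂(0.0976) = 0.3276
  p(2,3)=3/41: -0.0732 × log₂(0.0732) = 0.2760
  p(3,0)=1/41: -0.0244 × log₂(0.0244) = 0.1307
  p(3,1)=1/41: -0.0244 × log₂(0.0244) = 0.1307
  p(3,2)=2/41: -0.0488 × log₂(0.0488) = 0.2126
  p(3,3)=3/41: -0.0732 × log₂(0.0732) = 0.2760
H(X,Y) = 3.8509 bits


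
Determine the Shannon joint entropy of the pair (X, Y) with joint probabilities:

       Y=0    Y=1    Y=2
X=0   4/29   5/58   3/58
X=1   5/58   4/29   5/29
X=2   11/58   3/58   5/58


H(X,Y) = -Σ p(x,y) log₂ p(x,y)
  p(0,0)=4/29: -0.1379 × log₂(0.1379) = 0.3942
  p(0,1)=5/58: -0.0862 × log₂(0.0862) = 0.3048
  p(0,2)=3/58: -0.0517 × log₂(0.0517) = 0.2210
  p(1,0)=5/58: -0.0862 × log₂(0.0862) = 0.3048
  p(1,1)=4/29: -0.1379 × log₂(0.1379) = 0.3942
  p(1,2)=5/29: -0.1724 × log₂(0.1724) = 0.4373
  p(2,0)=11/58: -0.1897 × log₂(0.1897) = 0.4549
  p(2,1)=3/58: -0.0517 × log₂(0.0517) = 0.2210
  p(2,2)=5/58: -0.0862 × log₂(0.0862) = 0.3048
H(X,Y) = 3.0371 bits


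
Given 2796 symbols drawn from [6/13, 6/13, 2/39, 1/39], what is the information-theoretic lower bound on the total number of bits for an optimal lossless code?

Entropy H = 1.3850 bits/symbol
Minimum bits = H × n = 1.3850 × 2796
= 3872.34 bits


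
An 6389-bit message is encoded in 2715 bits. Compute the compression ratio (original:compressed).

Compression ratio = Original / Compressed
= 6389 / 2715 = 2.35:1


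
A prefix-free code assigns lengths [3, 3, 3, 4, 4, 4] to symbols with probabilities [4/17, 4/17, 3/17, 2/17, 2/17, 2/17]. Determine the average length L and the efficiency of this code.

Average length L = Σ p_i × l_i = 3.3529 bits
Entropy H = 2.5136 bits
Efficiency η = H/L × 100% = 74.97%


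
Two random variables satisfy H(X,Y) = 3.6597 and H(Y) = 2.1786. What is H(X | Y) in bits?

Chain rule: H(X,Y) = H(X|Y) + H(Y)
H(X|Y) = H(X,Y) - H(Y) = 3.6597 - 2.1786 = 1.4811 bits


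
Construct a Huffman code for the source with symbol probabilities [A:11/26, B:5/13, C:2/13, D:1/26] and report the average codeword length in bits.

Huffman tree construction:
Combine smallest probabilities repeatedly
Resulting codes:
  A: 0 (length 1)
  B: 11 (length 2)
  C: 101 (length 3)
  D: 100 (length 3)
Average length = Σ p(s) × length(s) = 1.7692 bits


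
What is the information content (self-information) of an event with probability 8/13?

Information content I(x) = -log₂(p(x))
I = -log₂(8/13) = -log₂(0.6154)
I = 0.7004 bits


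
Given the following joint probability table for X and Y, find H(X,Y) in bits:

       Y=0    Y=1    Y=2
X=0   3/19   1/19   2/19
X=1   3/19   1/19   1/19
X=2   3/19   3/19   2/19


H(X,Y) = -Σ p(x,y) log₂ p(x,y)
  p(0,0)=3/19: -0.1579 × log₂(0.1579) = 0.4205
  p(0,1)=1/19: -0.0526 × log₂(0.0526) = 0.2236
  p(0,2)=2/19: -0.1053 × log₂(0.1053) = 0.3419
  p(1,0)=3/19: -0.1579 × log₂(0.1579) = 0.4205
  p(1,1)=1/19: -0.0526 × log₂(0.0526) = 0.2236
  p(1,2)=1/19: -0.0526 × log₂(0.0526) = 0.2236
  p(2,0)=3/19: -0.1579 × log₂(0.1579) = 0.4205
  p(2,1)=3/19: -0.1579 × log₂(0.1579) = 0.4205
  p(2,2)=2/19: -0.1053 × log₂(0.1053) = 0.3419
H(X,Y) = 3.0364 bits


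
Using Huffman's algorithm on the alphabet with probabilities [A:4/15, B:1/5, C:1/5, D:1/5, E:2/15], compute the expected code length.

Huffman tree construction:
Combine smallest probabilities repeatedly
Resulting codes:
  A: 10 (length 2)
  B: 111 (length 3)
  C: 00 (length 2)
  D: 01 (length 2)
  E: 110 (length 3)
Average length = Σ p(s) × length(s) = 2.3333 bits


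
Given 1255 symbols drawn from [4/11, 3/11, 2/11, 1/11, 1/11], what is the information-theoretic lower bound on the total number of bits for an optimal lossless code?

Entropy H = 2.1181 bits/symbol
Minimum bits = H × n = 2.1181 × 1255
= 2658.19 bits


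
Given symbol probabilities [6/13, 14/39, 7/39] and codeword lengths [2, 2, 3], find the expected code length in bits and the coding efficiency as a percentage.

Average length L = Σ p_i × l_i = 2.1795 bits
Entropy H = 1.4902 bits
Efficiency η = H/L × 100% = 68.37%


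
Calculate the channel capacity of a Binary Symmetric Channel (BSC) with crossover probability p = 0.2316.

For BSC with error probability p:
C = 1 - H(p) where H(p) is binary entropy
H(0.2316) = -0.2316 × log₂(0.2316) - 0.7684 × log₂(0.7684)
H(p) = 0.7808
C = 1 - 0.7808 = 0.2192 bits/use


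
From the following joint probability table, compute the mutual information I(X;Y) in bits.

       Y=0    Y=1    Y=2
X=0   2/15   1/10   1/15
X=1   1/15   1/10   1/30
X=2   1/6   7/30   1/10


H(X) = 1.4855, H(Y) = 1.5179, H(X,Y) = 2.9894
I(X;Y) = H(X) + H(Y) - H(X,Y) = 0.0140 bits


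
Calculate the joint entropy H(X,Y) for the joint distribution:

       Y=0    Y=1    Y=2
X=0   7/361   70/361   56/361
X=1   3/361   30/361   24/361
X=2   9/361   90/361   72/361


H(X,Y) = -Σ p(x,y) log₂ p(x,y)
  p(0,0)=7/361: -0.0194 × log₂(0.0194) = 0.1103
  p(0,1)=70/361: -0.1939 × log₂(0.1939) = 0.4589
  p(0,2)=56/361: -0.1551 × log₂(0.1551) = 0.4171
  p(1,0)=3/361: -0.0083 × log₂(0.0083) = 0.0574
  p(1,1)=30/361: -0.0831 × log₂(0.0831) = 0.2983
  p(1,2)=24/361: -0.0665 × log₂(0.0665) = 0.2600
  p(2,0)=9/361: -0.0249 × log₂(0.0249) = 0.1328
  p(2,1)=90/361: -0.2493 × log₂(0.2493) = 0.4996
  p(2,2)=72/361: -0.1994 × log₂(0.1994) = 0.4639
H(X,Y) = 2.6982 bits


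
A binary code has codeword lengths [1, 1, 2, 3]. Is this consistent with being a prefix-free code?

Kraft inequality: Σ 2^(-l_i) ≤ 1 for prefix-free code
Calculating: 2^(-1) + 2^(-1) + 2^(-2) + 2^(-3)
= 0.5 + 0.5 + 0.25 + 0.125
= 1.3750
Since 1.3750 > 1, prefix-free code does not exist


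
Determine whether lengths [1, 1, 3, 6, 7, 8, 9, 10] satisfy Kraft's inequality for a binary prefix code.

Kraft inequality: Σ 2^(-l_i) ≤ 1 for prefix-free code
Calculating: 2^(-1) + 2^(-1) + 2^(-3) + 2^(-6) + 2^(-7) + 2^(-8) + 2^(-9) + 2^(-10)
= 0.5 + 0.5 + 0.125 + 0.015625 + 0.0078125 + 0.00390625 + 0.001953125 + 0.0009765625
= 1.1553
Since 1.1553 > 1, prefix-free code does not exist


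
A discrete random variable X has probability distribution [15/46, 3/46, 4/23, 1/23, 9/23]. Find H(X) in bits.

H(X) = -Σ p(x) log₂ p(x)
  -15/46 × log₂(15/46) = 0.5272
  -3/46 × log₂(3/46) = 0.2569
  -4/23 × log₂(4/23) = 0.4389
  -1/23 × log₂(1/23) = 0.1967
  -9/23 × log₂(9/23) = 0.5297
H(X) = 1.9493 bits


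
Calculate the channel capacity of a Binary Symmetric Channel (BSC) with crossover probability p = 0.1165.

For BSC with error probability p:
C = 1 - H(p) where H(p) is binary entropy
H(0.1165) = -0.1165 × log₂(0.1165) - 0.8835 × log₂(0.8835)
H(p) = 0.5192
C = 1 - 0.5192 = 0.4808 bits/use


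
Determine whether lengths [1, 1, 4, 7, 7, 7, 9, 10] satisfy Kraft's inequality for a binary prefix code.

Kraft inequality: Σ 2^(-l_i) ≤ 1 for prefix-free code
Calculating: 2^(-1) + 2^(-1) + 2^(-4) + 2^(-7) + 2^(-7) + 2^(-7) + 2^(-9) + 2^(-10)
= 0.5 + 0.5 + 0.0625 + 0.0078125 + 0.0078125 + 0.0078125 + 0.001953125 + 0.0009765625
= 1.0889
Since 1.0889 > 1, prefix-free code does not exist


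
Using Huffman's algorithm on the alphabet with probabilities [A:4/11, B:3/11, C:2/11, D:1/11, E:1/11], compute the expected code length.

Huffman tree construction:
Combine smallest probabilities repeatedly
Resulting codes:
  A: 11 (length 2)
  B: 10 (length 2)
  C: 00 (length 2)
  D: 010 (length 3)
  E: 011 (length 3)
Average length = Σ p(s) × length(s) = 2.1818 bits


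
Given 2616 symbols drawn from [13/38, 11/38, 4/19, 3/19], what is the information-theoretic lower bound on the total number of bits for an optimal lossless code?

Entropy H = 1.9408 bits/symbol
Minimum bits = H × n = 1.9408 × 2616
= 5077.24 bits


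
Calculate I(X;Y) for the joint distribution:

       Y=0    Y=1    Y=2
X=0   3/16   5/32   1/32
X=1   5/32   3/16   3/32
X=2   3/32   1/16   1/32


H(X) = 1.5052, H(Y) = 1.4682, H(X,Y) = 2.9454
I(X;Y) = H(X) + H(Y) - H(X,Y) = 0.0281 bits


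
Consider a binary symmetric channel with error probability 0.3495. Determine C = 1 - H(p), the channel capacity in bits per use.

For BSC with error probability p:
C = 1 - H(p) where H(p) is binary entropy
H(0.3495) = -0.3495 × log₂(0.3495) - 0.6505 × log₂(0.6505)
H(p) = 0.9336
C = 1 - 0.9336 = 0.0664 bits/use


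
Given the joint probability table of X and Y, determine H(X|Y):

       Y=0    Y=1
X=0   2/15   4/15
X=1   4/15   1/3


H(X|Y) = Σ_y p(y) H(X|Y=y)
  p(Y=0) = 2/5, H(X|Y=0) = 0.9183
  p(Y=1) = 3/5, H(X|Y=1) = 0.9911
H(X|Y) = 0.4000×0.9183 + 0.6000×0.9911 = 0.9620 bits


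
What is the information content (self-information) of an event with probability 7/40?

Information content I(x) = -log₂(p(x))
I = -log₂(7/40) = -log₂(0.1750)
I = 2.5146 bits


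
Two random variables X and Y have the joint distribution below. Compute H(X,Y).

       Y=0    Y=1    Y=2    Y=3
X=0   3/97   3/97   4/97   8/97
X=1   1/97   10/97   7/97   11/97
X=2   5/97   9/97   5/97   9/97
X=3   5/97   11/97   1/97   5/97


H(X,Y) = -Σ p(x,y) log₂ p(x,y)
  p(0,0)=3/97: -0.0309 × log₂(0.0309) = 0.1551
  p(0,1)=3/97: -0.0309 × log₂(0.0309) = 0.1551
  p(0,2)=4/97: -0.0412 × log₂(0.0412) = 0.1897
  p(0,3)=8/97: -0.0825 × log₂(0.0825) = 0.2969
  p(1,0)=1/97: -0.0103 × log₂(0.0103) = 0.0680
  p(1,1)=10/97: -0.1031 × log₂(0.1031) = 0.3379
  p(1,2)=7/97: -0.0722 × log₂(0.0722) = 0.2737
  p(1,3)=11/97: -0.1134 × log₂(0.1134) = 0.3561
  p(2,0)=5/97: -0.0515 × log₂(0.0515) = 0.2205
  p(2,1)=9/97: -0.0928 × log₂(0.0928) = 0.3182
  p(2,2)=5/97: -0.0515 × log₂(0.0515) = 0.2205
  p(2,3)=9/97: -0.0928 × log₂(0.0928) = 0.3182
  p(3,0)=5/97: -0.0515 × log₂(0.0515) = 0.2205
  p(3,1)=11/97: -0.1134 × log₂(0.1134) = 0.3561
  p(3,2)=1/97: -0.0103 × log₂(0.0103) = 0.0680
  p(3,3)=5/97: -0.0515 × log₂(0.0515) = 0.2205
H(X,Y) = 3.7753 bits


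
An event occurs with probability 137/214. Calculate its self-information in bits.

Information content I(x) = -log₂(p(x))
I = -log₂(137/214) = -log₂(0.6402)
I = 0.6434 bits


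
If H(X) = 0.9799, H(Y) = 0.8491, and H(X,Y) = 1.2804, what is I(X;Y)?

I(X;Y) = H(X) + H(Y) - H(X,Y)
I(X;Y) = 0.9799 + 0.8491 - 1.2804 = 0.5486 bits


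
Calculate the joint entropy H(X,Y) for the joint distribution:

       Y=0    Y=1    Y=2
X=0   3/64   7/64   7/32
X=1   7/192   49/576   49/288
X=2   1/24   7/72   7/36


H(X,Y) = -Σ p(x,y) log₂ p(x,y)
  p(0,0)=3/64: -0.0469 × log₂(0.0469) = 0.2070
  p(0,1)=7/64: -0.1094 × log₂(0.1094) = 0.3492
  p(0,2)=7/32: -0.2188 × log₂(0.2188) = 0.4796
  p(1,0)=7/192: -0.0365 × log₂(0.0365) = 0.1742
  p(1,1)=49/576: -0.0851 × log₂(0.0851) = 0.3024
  p(1,2)=49/288: -0.1701 × log₂(0.1701) = 0.4347
  p(2,0)=1/24: -0.0417 × log₂(0.0417) = 0.1910
  p(2,1)=7/72: -0.0972 × log₂(0.0972) = 0.3269
  p(2,2)=7/36: -0.1944 × log₂(0.1944) = 0.4594
H(X,Y) = 2.9245 bits


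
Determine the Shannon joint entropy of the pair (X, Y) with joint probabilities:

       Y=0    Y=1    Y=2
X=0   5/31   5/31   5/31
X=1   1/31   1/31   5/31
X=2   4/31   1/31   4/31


H(X,Y) = -Σ p(x,y) log₂ p(x,y)
  p(0,0)=5/31: -0.1613 × log₂(0.1613) = 0.4246
  p(0,1)=5/31: -0.1613 × log₂(0.1613) = 0.4246
  p(0,2)=5/31: -0.1613 × log₂(0.1613) = 0.4246
  p(1,0)=1/31: -0.0323 × log₂(0.0323) = 0.1598
  p(1,1)=1/31: -0.0323 × log₂(0.0323) = 0.1598
  p(1,2)=5/31: -0.1613 × log₂(0.1613) = 0.4246
  p(2,0)=4/31: -0.1290 × log₂(0.1290) = 0.3812
  p(2,1)=1/31: -0.0323 × log₂(0.0323) = 0.1598
  p(2,2)=4/31: -0.1290 × log₂(0.1290) = 0.3812
H(X,Y) = 2.9400 bits


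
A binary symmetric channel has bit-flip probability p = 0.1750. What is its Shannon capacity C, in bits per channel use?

For BSC with error probability p:
C = 1 - H(p) where H(p) is binary entropy
H(0.1750) = -0.1750 × log₂(0.1750) - 0.8250 × log₂(0.8250)
H(p) = 0.6690
C = 1 - 0.6690 = 0.3310 bits/use


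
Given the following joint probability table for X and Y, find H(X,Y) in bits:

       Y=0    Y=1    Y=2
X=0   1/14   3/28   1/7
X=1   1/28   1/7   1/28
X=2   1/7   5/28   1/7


H(X,Y) = -Σ p(x,y) log₂ p(x,y)
  p(0,0)=1/14: -0.0714 × log₂(0.0714) = 0.2720
  p(0,1)=3/28: -0.1071 × log₂(0.1071) = 0.3453
  p(0,2)=1/7: -0.1429 × log₂(0.1429) = 0.4011
  p(1,0)=1/28: -0.0357 × log₂(0.0357) = 0.1717
  p(1,1)=1/7: -0.1429 × log₂(0.1429) = 0.4011
  p(1,2)=1/28: -0.0357 × log₂(0.0357) = 0.1717
  p(2,0)=1/7: -0.1429 × log₂(0.1429) = 0.4011
  p(2,1)=5/28: -0.1786 × log₂(0.1786) = 0.4438
  p(2,2)=1/7: -0.1429 × log₂(0.1429) = 0.4011
H(X,Y) = 3.0086 bits


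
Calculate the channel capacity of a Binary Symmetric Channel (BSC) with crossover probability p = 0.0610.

For BSC with error probability p:
C = 1 - H(p) where H(p) is binary entropy
H(0.0610) = -0.0610 × log₂(0.0610) - 0.9390 × log₂(0.9390)
H(p) = 0.3314
C = 1 - 0.3314 = 0.6686 bits/use


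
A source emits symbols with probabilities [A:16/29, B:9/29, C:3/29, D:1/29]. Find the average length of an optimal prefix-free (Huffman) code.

Huffman tree construction:
Combine smallest probabilities repeatedly
Resulting codes:
  A: 1 (length 1)
  B: 01 (length 2)
  C: 001 (length 3)
  D: 000 (length 3)
Average length = Σ p(s) × length(s) = 1.5862 bits


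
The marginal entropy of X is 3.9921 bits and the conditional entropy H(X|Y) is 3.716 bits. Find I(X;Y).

I(X;Y) = H(X) - H(X|Y)
I(X;Y) = 3.9921 - 3.716 = 0.2761 bits


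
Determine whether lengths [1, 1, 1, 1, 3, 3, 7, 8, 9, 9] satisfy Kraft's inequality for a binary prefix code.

Kraft inequality: Σ 2^(-l_i) ≤ 1 for prefix-free code
Calculating: 2^(-1) + 2^(-1) + 2^(-1) + 2^(-1) + 2^(-3) + 2^(-3) + 2^(-7) + 2^(-8) + 2^(-9) + 2^(-9)
= 0.5 + 0.5 + 0.5 + 0.5 + 0.125 + 0.125 + 0.0078125 + 0.00390625 + 0.001953125 + 0.001953125
= 2.2656
Since 2.2656 > 1, prefix-free code does not exist


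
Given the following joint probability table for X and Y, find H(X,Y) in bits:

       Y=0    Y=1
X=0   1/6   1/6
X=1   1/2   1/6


H(X,Y) = -Σ p(x,y) log₂ p(x,y)
  p(0,0)=1/6: -0.1667 × log₂(0.1667) = 0.4308
  p(0,1)=1/6: -0.1667 × log₂(0.1667) = 0.4308
  p(1,0)=1/2: -0.5000 × log₂(0.5000) = 0.5000
  p(1,1)=1/6: -0.1667 × log₂(0.1667) = 0.4308
H(X,Y) = 1.7925 bits


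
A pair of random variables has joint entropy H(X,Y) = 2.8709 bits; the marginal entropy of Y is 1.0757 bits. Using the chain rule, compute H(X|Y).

Chain rule: H(X,Y) = H(X|Y) + H(Y)
H(X|Y) = H(X,Y) - H(Y) = 2.8709 - 1.0757 = 1.7952 bits


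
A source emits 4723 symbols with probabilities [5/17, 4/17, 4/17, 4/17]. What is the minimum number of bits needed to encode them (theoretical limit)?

Entropy H = 1.9928 bits/symbol
Minimum bits = H × n = 1.9928 × 4723
= 9411.89 bits


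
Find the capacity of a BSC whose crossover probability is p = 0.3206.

For BSC with error probability p:
C = 1 - H(p) where H(p) is binary entropy
H(0.3206) = -0.3206 × log₂(0.3206) - 0.6794 × log₂(0.6794)
H(p) = 0.9050
C = 1 - 0.9050 = 0.0950 bits/use


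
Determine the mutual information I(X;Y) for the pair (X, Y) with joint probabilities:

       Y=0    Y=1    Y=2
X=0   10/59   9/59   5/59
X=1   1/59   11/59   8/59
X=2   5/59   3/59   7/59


H(X) = 1.5592, H(Y) = 1.5694, H(X,Y) = 2.9771
I(X;Y) = H(X) + H(Y) - H(X,Y) = 0.1516 bits


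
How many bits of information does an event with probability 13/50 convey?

Information content I(x) = -log₂(p(x))
I = -log₂(13/50) = -log₂(0.2600)
I = 1.9434 bits


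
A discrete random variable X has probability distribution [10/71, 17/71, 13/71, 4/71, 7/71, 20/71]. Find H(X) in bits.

H(X) = -Σ p(x) log₂ p(x)
  -10/71 × log₂(10/71) = 0.3983
  -17/71 × log₂(17/71) = 0.4938
  -13/71 × log₂(13/71) = 0.4485
  -4/71 × log₂(4/71) = 0.2338
  -7/71 × log₂(7/71) = 0.3295
  -20/71 × log₂(20/71) = 0.5149
H(X) = 2.4187 bits


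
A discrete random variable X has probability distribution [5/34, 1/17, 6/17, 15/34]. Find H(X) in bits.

H(X) = -Σ p(x) log₂ p(x)
  -5/34 × log₂(5/34) = 0.4067
  -1/17 × log₂(1/17) = 0.2404
  -6/17 × log₂(6/17) = 0.5303
  -15/34 × log₂(15/34) = 0.5208
H(X) = 1.6983 bits


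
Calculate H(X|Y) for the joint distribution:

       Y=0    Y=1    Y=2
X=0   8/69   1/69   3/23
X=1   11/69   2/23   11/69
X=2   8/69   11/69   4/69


H(X|Y) = Σ_y p(y) H(X|Y=y)
  p(Y=0) = 9/23, H(X|Y=0) = 1.5677
  p(Y=1) = 6/23, H(X|Y=1) = 1.1942
  p(Y=2) = 8/23, H(X|Y=2) = 1.4773
H(X|Y) = 0.3913×1.5677 + 0.2609×1.1942 + 0.3478×1.4773 = 1.4388 bits


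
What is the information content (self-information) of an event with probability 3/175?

Information content I(x) = -log₂(p(x))
I = -log₂(3/175) = -log₂(0.0171)
I = 5.8662 bits
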